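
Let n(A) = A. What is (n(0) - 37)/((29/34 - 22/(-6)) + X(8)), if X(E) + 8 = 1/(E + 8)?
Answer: 30192/2789 ≈ 10.825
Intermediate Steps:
X(E) = -8 + 1/(8 + E) (X(E) = -8 + 1/(E + 8) = -8 + 1/(8 + E))
(n(0) - 37)/((29/34 - 22/(-6)) + X(8)) = (0 - 37)/((29/34 - 22/(-6)) + (-63 - 8*8)/(8 + 8)) = -37/((29*(1/34) - 22*(-⅙)) + (-63 - 64)/16) = -37/((29/34 + 11/3) + (1/16)*(-127)) = -37/(461/102 - 127/16) = -37/(-2789/816) = -816/2789*(-37) = 30192/2789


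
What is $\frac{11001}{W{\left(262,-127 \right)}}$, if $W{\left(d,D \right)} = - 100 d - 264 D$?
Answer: $\frac{11001}{7328} \approx 1.5012$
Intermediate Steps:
$W{\left(d,D \right)} = - 264 D - 100 d$
$\frac{11001}{W{\left(262,-127 \right)}} = \frac{11001}{\left(-264\right) \left(-127\right) - 26200} = \frac{11001}{33528 - 26200} = \frac{11001}{7328}$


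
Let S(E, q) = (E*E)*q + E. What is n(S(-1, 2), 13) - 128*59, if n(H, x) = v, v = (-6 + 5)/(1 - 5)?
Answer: -30207/4 ≈ -7551.8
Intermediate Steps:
S(E, q) = E + q*E² (S(E, q) = E²*q + E = q*E² + E = E + q*E²)
v = ¼ (v = -1/(-4) = -1*(-¼) = ¼ ≈ 0.25000)
n(H, x) = ¼
n(S(-1, 2), 13) - 128*59 = ¼ - 128*59 = ¼ - 7552 = -30207/4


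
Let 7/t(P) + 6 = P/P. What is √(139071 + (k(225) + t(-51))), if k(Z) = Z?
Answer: √3482365/5 ≈ 373.22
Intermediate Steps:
t(P) = -7/5 (t(P) = 7/(-6 + P/P) = 7/(-6 + 1) = 7/(-5) = 7*(-⅕) = -7/5)
√(139071 + (k(225) + t(-51))) = √(139071 + (225 - 7/5)) = √(139071 + 1118/5) = √(696473/5) = √3482365/5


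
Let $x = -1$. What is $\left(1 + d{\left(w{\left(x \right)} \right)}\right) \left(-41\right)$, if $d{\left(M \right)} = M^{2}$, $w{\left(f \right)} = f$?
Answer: $-82$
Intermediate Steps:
$\left(1 + d{\left(w{\left(x \right)} \right)}\right) \left(-41\right) = \left(1 + \left(-1\right)^{2}\right) \left(-41\right) = \left(1 + 1\right) \left(-41\right) = 2 \left(-41\right) = -82$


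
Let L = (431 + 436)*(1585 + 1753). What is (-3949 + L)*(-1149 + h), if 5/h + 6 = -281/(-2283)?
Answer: -44587110192156/13417 ≈ -3.3232e+9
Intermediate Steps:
h = -11415/13417 (h = 5/(-6 - 281/(-2283)) = 5/(-6 - 281*(-1/2283)) = 5/(-6 + 281/2283) = 5/(-13417/2283) = 5*(-2283/13417) = -11415/13417 ≈ -0.85079)
L = 2894046 (L = 867*3338 = 2894046)
(-3949 + L)*(-1149 + h) = (-3949 + 2894046)*(-1149 - 11415/13417) = 2890097*(-15427548/13417) = -44587110192156/13417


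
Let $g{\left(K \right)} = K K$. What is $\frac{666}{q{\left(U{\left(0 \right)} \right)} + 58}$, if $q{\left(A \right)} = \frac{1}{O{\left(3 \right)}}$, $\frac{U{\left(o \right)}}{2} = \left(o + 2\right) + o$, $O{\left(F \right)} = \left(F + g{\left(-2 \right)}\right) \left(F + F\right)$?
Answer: $\frac{27972}{2437} \approx 11.478$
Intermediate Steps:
$g{\left(K \right)} = K^{2}$
$O{\left(F \right)} = 2 F \left(4 + F\right)$ ($O{\left(F \right)} = \left(F + \left(-2\right)^{2}\right) \left(F + F\right) = \left(F + 4\right) 2 F = \left(4 + F\right) 2 F = 2 F \left(4 + F\right)$)
$U{\left(o \right)} = 4 + 4 o$ ($U{\left(o \right)} = 2 \left(\left(o + 2\right) + o\right) = 2 \left(\left(2 + o\right) + o\right) = 2 \left(2 + 2 o\right) = 4 + 4 o$)
$q{\left(A \right)} = \frac{1}{42}$ ($q{\left(A \right)} = \frac{1}{2 \cdot 3 \left(4 + 3\right)} = \frac{1}{2 \cdot 3 \cdot 7} = \frac{1}{42}$)
$\frac{666}{q{\left(U{\left(0 \right)} \right)} + 58} = \frac{666}{\frac{1}{42} + 58} = \frac{666}{\frac{2437}{42}} = 666 \cdot \frac{42}{2437} = \frac{27972}{2437}$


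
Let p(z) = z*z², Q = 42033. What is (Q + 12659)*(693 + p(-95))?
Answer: -46853651944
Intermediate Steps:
p(z) = z³
(Q + 12659)*(693 + p(-95)) = (42033 + 12659)*(693 + (-95)³) = 54692*(693 - 857375) = 54692*(-856682) = -46853651944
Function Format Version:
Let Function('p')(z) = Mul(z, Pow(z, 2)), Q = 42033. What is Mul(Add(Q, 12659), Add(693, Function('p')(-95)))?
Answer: -46853651944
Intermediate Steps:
Function('p')(z) = Pow(z, 3)
Mul(Add(Q, 12659), Add(693, Function('p')(-95))) = Mul(Add(42033, 12659), Add(693, Pow(-95, 3))) = Mul(54692, Add(693, -857375)) = Mul(54692, -856682) = -46853651944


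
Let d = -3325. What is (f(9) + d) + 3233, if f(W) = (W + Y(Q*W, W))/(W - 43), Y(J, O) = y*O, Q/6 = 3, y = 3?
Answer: -1582/17 ≈ -93.059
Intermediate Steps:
Q = 18 (Q = 6*3 = 18)
Y(J, O) = 3*O
f(W) = 4*W/(-43 + W) (f(W) = (W + 3*W)/(W - 43) = (4*W)/(-43 + W) = 4*W/(-43 + W))
(f(9) + d) + 3233 = (4*9/(-43 + 9) - 3325) + 3233 = (4*9/(-34) - 3325) + 3233 = (4*9*(-1/34) - 3325) + 3233 = (-18/17 - 3325) + 3233 = -56543/17 + 3233 = -1582/17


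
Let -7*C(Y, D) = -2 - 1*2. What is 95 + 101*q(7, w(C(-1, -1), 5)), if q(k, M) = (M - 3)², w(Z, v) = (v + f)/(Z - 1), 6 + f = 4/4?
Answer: 1004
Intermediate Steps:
C(Y, D) = 4/7 (C(Y, D) = -(-2 - 1*2)/7 = -(-2 - 2)/7 = -⅐*(-4) = 4/7)
f = -5 (f = -6 + 4/4 = -6 + 4*(¼) = -6 + 1 = -5)
w(Z, v) = (-5 + v)/(-1 + Z) (w(Z, v) = (v - 5)/(Z - 1) = (-5 + v)/(-1 + Z))
q(k, M) = (-3 + M)²
95 + 101*q(7, w(C(-1, -1), 5)) = 95 + 101*(-3 + (-5 + 5)/(-1 + 4/7))² = 95 + 101*(-3 + 0/(-3/7))² = 95 + 101*(-3 - 7/3*0)² = 95 + 101*(-3 + 0)² = 95 + 101*(-3)² = 95 + 101*9 = 95 + 909 = 1004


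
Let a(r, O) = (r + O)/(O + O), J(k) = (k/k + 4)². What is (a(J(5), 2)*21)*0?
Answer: 0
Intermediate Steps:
J(k) = 25 (J(k) = (1 + 4)² = 5² = 25)
a(r, O) = (O + r)/(2*O) (a(r, O) = (O + r)/((2*O)) = (O + r)*(1/(2*O)) = (O + r)/(2*O))
(a(J(5), 2)*21)*0 = (((½)*(2 + 25)/2)*21)*0 = (((½)*(½)*27)*21)*0 = ((27/4)*21)*0 = (567/4)*0 = 0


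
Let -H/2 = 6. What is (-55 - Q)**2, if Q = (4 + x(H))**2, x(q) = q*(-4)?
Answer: 7612081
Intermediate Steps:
H = -12 (H = -2*6 = -12)
x(q) = -4*q
Q = 2704 (Q = (4 - 4*(-12))**2 = (4 + 48)**2 = 52**2 = 2704)
(-55 - Q)**2 = (-55 - 1*2704)**2 = (-55 - 2704)**2 = (-2759)**2 = 7612081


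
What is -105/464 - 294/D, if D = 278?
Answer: -82803/64496 ≈ -1.2838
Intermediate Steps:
-105/464 - 294/D = -105/464 - 294/278 = -105*1/464 - 294*1/278 = -105/464 - 147/139 = -82803/64496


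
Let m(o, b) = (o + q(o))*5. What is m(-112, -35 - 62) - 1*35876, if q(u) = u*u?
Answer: 26284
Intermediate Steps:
q(u) = u**2
m(o, b) = 5*o + 5*o**2 (m(o, b) = (o + o**2)*5 = 5*o + 5*o**2)
m(-112, -35 - 62) - 1*35876 = 5*(-112)*(1 - 112) - 1*35876 = 5*(-112)*(-111) - 35876 = 62160 - 35876 = 26284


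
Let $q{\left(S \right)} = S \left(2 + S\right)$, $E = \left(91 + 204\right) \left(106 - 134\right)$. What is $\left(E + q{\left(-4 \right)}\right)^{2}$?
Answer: $68095504$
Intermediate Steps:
$E = -8260$ ($E = 295 \left(-28\right) = -8260$)
$\left(E + q{\left(-4 \right)}\right)^{2} = \left(-8260 - 4 \left(2 - 4\right)\right)^{2} = \left(-8260 - -8\right)^{2} = \left(-8260 + 8\right)^{2} = \left(-8252\right)^{2} = 68095504$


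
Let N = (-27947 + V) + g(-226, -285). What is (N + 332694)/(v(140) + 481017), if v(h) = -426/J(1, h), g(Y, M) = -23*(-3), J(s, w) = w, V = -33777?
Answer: 18972730/33670977 ≈ 0.56347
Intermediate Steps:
g(Y, M) = 69
v(h) = -426/h
N = -61655 (N = (-27947 - 33777) + 69 = -61724 + 69 = -61655)
(N + 332694)/(v(140) + 481017) = (-61655 + 332694)/(-426/140 + 481017) = 271039/(-426*1/140 + 481017) = 271039/(-213/70 + 481017) = 271039/(33670977/70) = 271039*(70/33670977) = 18972730/33670977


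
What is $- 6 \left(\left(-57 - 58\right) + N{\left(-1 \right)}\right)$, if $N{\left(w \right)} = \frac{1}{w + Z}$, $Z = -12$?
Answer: $\frac{8976}{13} \approx 690.46$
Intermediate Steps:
$N{\left(w \right)} = \frac{1}{-12 + w}$ ($N{\left(w \right)} = \frac{1}{w - 12} = \frac{1}{-12 + w}$)
$- 6 \left(\left(-57 - 58\right) + N{\left(-1 \right)}\right) = - 6 \left(\left(-57 - 58\right) + \frac{1}{-12 - 1}\right) = - 6 \left(-115 + \frac{1}{-13}\right) = - 6 \left(-115 - \frac{1}{13}\right) = \left(-6\right) \left(- \frac{1496}{13}\right) = \frac{8976}{13}$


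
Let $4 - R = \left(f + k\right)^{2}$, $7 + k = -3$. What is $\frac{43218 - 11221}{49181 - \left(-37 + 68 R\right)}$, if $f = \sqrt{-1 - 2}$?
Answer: $\frac{31997 i}{2 \left(680 \sqrt{3} + 27771 i\right)} \approx 0.57505 + 0.024389 i$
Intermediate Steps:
$k = -10$ ($k = -7 - 3 = -10$)
$f = i \sqrt{3}$ ($f = \sqrt{-3} = i \sqrt{3} \approx 1.732 i$)
$R = 4 - \left(-10 + i \sqrt{3}\right)^{2}$ ($R = 4 - \left(i \sqrt{3} - 10\right)^{2} = 4 - \left(-10 + i \sqrt{3}\right)^{2} \approx -93.0 + 34.641 i$)
$\frac{43218 - 11221}{49181 - \left(-37 + 68 R\right)} = \frac{43218 - 11221}{49181 + \left(- 68 \left(-93 + 20 i \sqrt{3}\right) + 37\right)} = \frac{31997}{49181 + \left(\left(6324 - 1360 i \sqrt{3}\right) + 37\right)} = \frac{31997}{49181 + \left(6361 - 1360 i \sqrt{3}\right)} = \frac{31997}{55542 - 1360 i \sqrt{3}}$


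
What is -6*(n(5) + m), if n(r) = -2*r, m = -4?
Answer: 84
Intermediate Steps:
-6*(n(5) + m) = -6*(-2*5 - 4) = -6*(-10 - 4) = -6*(-14) = 84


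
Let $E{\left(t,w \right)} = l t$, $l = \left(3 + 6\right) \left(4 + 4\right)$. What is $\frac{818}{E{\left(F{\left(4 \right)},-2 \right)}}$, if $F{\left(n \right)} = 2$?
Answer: $\frac{409}{72} \approx 5.6806$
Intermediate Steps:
$l = 72$ ($l = 9 \cdot 8 = 72$)
$E{\left(t,w \right)} = 72 t$
$\frac{818}{E{\left(F{\left(4 \right)},-2 \right)}} = \frac{818}{72 \cdot 2} = \frac{818}{144} = 818 \cdot \frac{1}{144} = \frac{409}{72}$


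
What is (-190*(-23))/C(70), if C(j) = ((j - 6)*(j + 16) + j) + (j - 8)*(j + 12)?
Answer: 2185/5329 ≈ 0.41002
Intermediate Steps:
C(j) = j + (-8 + j)*(12 + j) + (-6 + j)*(16 + j) (C(j) = ((-6 + j)*(16 + j) + j) + (-8 + j)*(12 + j) = (j + (-6 + j)*(16 + j)) + (-8 + j)*(12 + j) = j + (-8 + j)*(12 + j) + (-6 + j)*(16 + j))
(-190*(-23))/C(70) = (-190*(-23))/(-192 + 2*70² + 15*70) = 4370/(-192 + 2*4900 + 1050) = 4370/(-192 + 9800 + 1050) = 4370/10658 = 4370*(1/10658) = 2185/5329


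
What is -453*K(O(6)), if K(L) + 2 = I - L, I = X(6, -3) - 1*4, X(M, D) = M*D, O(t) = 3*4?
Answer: 16308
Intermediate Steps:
O(t) = 12
X(M, D) = D*M
I = -22 (I = -3*6 - 1*4 = -18 - 4 = -22)
K(L) = -24 - L (K(L) = -2 + (-22 - L) = -24 - L)
-453*K(O(6)) = -453*(-24 - 1*12) = -453*(-24 - 12) = -453*(-36) = 16308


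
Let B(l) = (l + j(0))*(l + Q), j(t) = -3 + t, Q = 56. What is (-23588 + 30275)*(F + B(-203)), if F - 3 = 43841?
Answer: 495680562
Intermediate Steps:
F = 43844 (F = 3 + 43841 = 43844)
B(l) = (-3 + l)*(56 + l) (B(l) = (l + (-3 + 0))*(l + 56) = (l - 3)*(56 + l) = (-3 + l)*(56 + l))
(-23588 + 30275)*(F + B(-203)) = (-23588 + 30275)*(43844 + (-168 + (-203)**2 + 53*(-203))) = 6687*(43844 + (-168 + 41209 - 10759)) = 6687*(43844 + 30282) = 6687*74126 = 495680562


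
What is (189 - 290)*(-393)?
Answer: 39693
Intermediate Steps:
(189 - 290)*(-393) = -101*(-393) = 39693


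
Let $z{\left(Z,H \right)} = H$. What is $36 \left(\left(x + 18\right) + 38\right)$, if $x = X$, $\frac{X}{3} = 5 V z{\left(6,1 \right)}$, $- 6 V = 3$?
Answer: $1746$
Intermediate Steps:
$V = - \frac{1}{2}$ ($V = \left(- \frac{1}{6}\right) 3 = - \frac{1}{2} \approx -0.5$)
$X = - \frac{15}{2}$ ($X = 3 \cdot 5 \left(- \frac{1}{2}\right) 1 = 3 \left(\left(- \frac{5}{2}\right) 1\right) = 3 \left(- \frac{5}{2}\right) = - \frac{15}{2} \approx -7.5$)
$x = - \frac{15}{2} \approx -7.5$
$36 \left(\left(x + 18\right) + 38\right) = 36 \left(\left(- \frac{15}{2} + 18\right) + 38\right) = 36 \left(\frac{21}{2} + 38\right) = 36 \cdot \frac{97}{2} = 1746$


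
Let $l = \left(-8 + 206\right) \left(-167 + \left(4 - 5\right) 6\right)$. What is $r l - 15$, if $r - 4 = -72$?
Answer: $2329257$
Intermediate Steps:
$r = -68$ ($r = 4 - 72 = -68$)
$l = -34254$ ($l = 198 \left(-167 - 6\right) = 198 \left(-173\right) = -34254$)
$r l - 15 = \left(-68\right) \left(-34254\right) - 15 = 2329272 - 15 = 2329257$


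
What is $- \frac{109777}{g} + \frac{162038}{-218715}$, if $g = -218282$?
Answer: $- \frac{11360102161}{47741547630} \approx -0.23795$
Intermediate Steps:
$- \frac{109777}{g} + \frac{162038}{-218715} = - \frac{109777}{-218282} + \frac{162038}{-218715} = \left(-109777\right) \left(- \frac{1}{218282}\right) + 162038 \left(- \frac{1}{218715}\right) = \frac{109777}{218282} - \frac{162038}{218715} = - \frac{11360102161}{47741547630}$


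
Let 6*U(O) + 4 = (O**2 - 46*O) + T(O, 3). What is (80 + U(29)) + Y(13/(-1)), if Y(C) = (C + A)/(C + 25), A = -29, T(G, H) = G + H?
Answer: -1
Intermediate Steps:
U(O) = -1/6 - 15*O/2 + O**2/6 (U(O) = -2/3 + ((O**2 - 46*O) + (O + 3))/6 = -2/3 + ((O**2 - 46*O) + (3 + O))/6 = -2/3 + (3 + O**2 - 45*O)/6 = -2/3 + (1/2 - 15*O/2 + O**2/6) = -1/6 - 15*O/2 + O**2/6)
Y(C) = (-29 + C)/(25 + C) (Y(C) = (C - 29)/(C + 25) = (-29 + C)/(25 + C))
(80 + U(29)) + Y(13/(-1)) = (80 + (-1/6 - 15/2*29 + (1/6)*29**2)) + (-29 + 13/(-1))/(25 + 13/(-1)) = (80 + (-1/6 - 435/2 + (1/6)*841)) + (-29 + 13*(-1))/(25 + 13*(-1)) = (80 + (-1/6 - 435/2 + 841/6)) + (-29 - 13)/(25 - 13) = (80 - 155/2) - 42/12 = 5/2 + (1/12)*(-42) = 5/2 - 7/2 = -1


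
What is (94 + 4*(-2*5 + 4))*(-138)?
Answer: -9660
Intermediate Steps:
(94 + 4*(-2*5 + 4))*(-138) = (94 + 4*(-10 + 4))*(-138) = (94 + 4*(-6))*(-138) = (94 - 24)*(-138) = 70*(-138) = -9660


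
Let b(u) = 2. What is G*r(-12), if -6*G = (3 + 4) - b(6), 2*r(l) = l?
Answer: 5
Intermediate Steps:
r(l) = l/2
G = -⅚ (G = -((3 + 4) - 1*2)/6 = -(7 - 2)/6 = -⅙*5 = -⅚ ≈ -0.83333)
G*r(-12) = -5*(-12)/12 = -⅚*(-6) = 5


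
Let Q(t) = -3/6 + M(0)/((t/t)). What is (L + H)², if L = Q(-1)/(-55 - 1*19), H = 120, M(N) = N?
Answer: 315453121/21904 ≈ 14402.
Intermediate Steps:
Q(t) = -½ (Q(t) = -3/6 + 0/((t/t)) = -3*⅙ + 0/1 = -½ + 0*1 = -½ + 0 = -½)
L = 1/148 (L = -1/(2*(-55 - 1*19)) = -1/(2*(-55 - 19)) = -½/(-74) = -½*(-1/74) = 1/148 ≈ 0.0067568)
(L + H)² = (1/148 + 120)² = (17761/148)² = 315453121/21904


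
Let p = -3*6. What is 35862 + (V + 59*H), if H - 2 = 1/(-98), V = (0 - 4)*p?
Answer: 3533037/98 ≈ 36051.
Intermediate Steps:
p = -18
V = 72 (V = (0 - 4)*(-18) = -4*(-18) = 72)
H = 195/98 (H = 2 + 1/(-98) = 2 - 1/98 = 195/98 ≈ 1.9898)
35862 + (V + 59*H) = 35862 + (72 + 59*(195/98)) = 35862 + (72 + 11505/98) = 35862 + 18561/98 = 3533037/98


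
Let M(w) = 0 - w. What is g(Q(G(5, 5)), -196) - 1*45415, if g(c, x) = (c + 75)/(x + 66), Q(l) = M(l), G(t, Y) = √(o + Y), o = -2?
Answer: -1180805/26 + √3/130 ≈ -45416.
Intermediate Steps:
M(w) = -w
G(t, Y) = √(-2 + Y)
Q(l) = -l
g(c, x) = (75 + c)/(66 + x)
g(Q(G(5, 5)), -196) - 1*45415 = (75 - √(-2 + 5))/(66 - 196) - 1*45415 = (75 - √3)/(-130) - 45415 = -(75 - √3)/130 - 45415 = (-15/26 + √3/130) - 45415 = -1180805/26 + √3/130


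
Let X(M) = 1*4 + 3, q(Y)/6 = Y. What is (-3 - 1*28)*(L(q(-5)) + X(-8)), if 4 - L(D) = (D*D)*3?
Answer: 83359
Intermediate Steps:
q(Y) = 6*Y
L(D) = 4 - 3*D² (L(D) = 4 - D*D*3 = 4 - D²*3 = 4 - 3*D²)
X(M) = 7 (X(M) = 4 + 3 = 7)
(-3 - 1*28)*(L(q(-5)) + X(-8)) = (-3 - 1*28)*((4 - 3*(6*(-5))²) + 7) = (-3 - 28)*((4 - 3*(-30)²) + 7) = -31*((4 - 3*900) + 7) = -31*((4 - 2700) + 7) = -31*(-2696 + 7) = -31*(-2689) = 83359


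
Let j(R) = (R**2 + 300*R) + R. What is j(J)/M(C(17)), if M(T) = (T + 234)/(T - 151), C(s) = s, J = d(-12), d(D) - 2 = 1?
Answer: -122208/251 ≈ -486.88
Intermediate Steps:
d(D) = 3 (d(D) = 2 + 1 = 3)
J = 3
j(R) = R**2 + 301*R
M(T) = (234 + T)/(-151 + T)
j(J)/M(C(17)) = (3*(301 + 3))/(((234 + 17)/(-151 + 17))) = (3*304)/((251/(-134))) = 912/((-1/134*251)) = 912/(-251/134) = 912*(-134/251) = -122208/251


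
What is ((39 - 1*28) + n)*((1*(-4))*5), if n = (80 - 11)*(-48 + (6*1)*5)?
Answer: 24620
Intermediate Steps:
n = -1242 (n = 69*(-48 + 6*5) = 69*(-48 + 30) = 69*(-18) = -1242)
((39 - 1*28) + n)*((1*(-4))*5) = ((39 - 1*28) - 1242)*((1*(-4))*5) = ((39 - 28) - 1242)*(-4*5) = (11 - 1242)*(-20) = -1231*(-20) = 24620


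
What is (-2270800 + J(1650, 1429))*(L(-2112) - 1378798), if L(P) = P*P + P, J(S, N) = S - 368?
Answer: -6989284796412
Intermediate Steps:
J(S, N) = -368 + S
L(P) = P + P² (L(P) = P² + P = P + P²)
(-2270800 + J(1650, 1429))*(L(-2112) - 1378798) = (-2270800 + (-368 + 1650))*(-2112*(1 - 2112) - 1378798) = (-2270800 + 1282)*(-2112*(-2111) - 1378798) = -2269518*(4458432 - 1378798) = -2269518*3079634 = -6989284796412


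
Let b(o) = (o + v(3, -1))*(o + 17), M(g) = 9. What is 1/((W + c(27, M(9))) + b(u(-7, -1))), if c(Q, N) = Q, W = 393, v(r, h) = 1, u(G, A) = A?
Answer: 1/420 ≈ 0.0023810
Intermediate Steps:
b(o) = (1 + o)*(17 + o) (b(o) = (o + 1)*(o + 17) = (1 + o)*(17 + o))
1/((W + c(27, M(9))) + b(u(-7, -1))) = 1/((393 + 27) + (17 + (-1)² + 18*(-1))) = 1/(420 + (17 + 1 - 18)) = 1/(420 + 0) = 1/420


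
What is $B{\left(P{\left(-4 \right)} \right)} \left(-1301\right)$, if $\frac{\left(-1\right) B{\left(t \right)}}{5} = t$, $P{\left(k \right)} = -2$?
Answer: $-13010$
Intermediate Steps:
$B{\left(t \right)} = - 5 t$
$B{\left(P{\left(-4 \right)} \right)} \left(-1301\right) = \left(-5\right) \left(-2\right) \left(-1301\right) = 10 \left(-1301\right) = -13010$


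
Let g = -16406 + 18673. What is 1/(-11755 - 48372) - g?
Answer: -136307910/60127 ≈ -2267.0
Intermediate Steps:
g = 2267
1/(-11755 - 48372) - g = 1/(-11755 - 48372) - 1*2267 = 1/(-60127) - 2267 = -1/60127 - 2267 = -136307910/60127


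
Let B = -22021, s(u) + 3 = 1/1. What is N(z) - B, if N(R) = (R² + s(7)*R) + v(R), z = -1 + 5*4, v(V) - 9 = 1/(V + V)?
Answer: 849415/38 ≈ 22353.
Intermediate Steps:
s(u) = -2 (s(u) = -3 + 1/1 = -3 + 1 = -2)
v(V) = 9 + 1/(2*V) (v(V) = 9 + 1/(V + V) = 9 + 1/(2*V))
z = 19 (z = -1 + 20 = 19)
N(R) = 9 + R² + 1/(2*R) - 2*R (N(R) = (R² - 2*R) + (9 + 1/(2*R)) = 9 + R² + 1/(2*R) - 2*R)
N(z) - B = (9 + 19² + (½)/19 - 2*19) - 1*(-22021) = (9 + 361 + (½)*(1/19) - 38) + 22021 = (9 + 361 + 1/38 - 38) + 22021 = 12617/38 + 22021 = 849415/38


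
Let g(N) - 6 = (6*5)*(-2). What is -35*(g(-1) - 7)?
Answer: 2135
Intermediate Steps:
g(N) = -54 (g(N) = 6 + (6*5)*(-2) = 6 + 30*(-2) = 6 - 60 = -54)
-35*(g(-1) - 7) = -35*(-54 - 7) = -35*(-61) = 2135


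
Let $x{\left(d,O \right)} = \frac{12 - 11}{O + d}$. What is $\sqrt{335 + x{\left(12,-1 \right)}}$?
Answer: $\frac{\sqrt{40546}}{11} \approx 18.305$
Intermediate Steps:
$x{\left(d,O \right)} = \frac{1}{O + d}$ ($x{\left(d,O \right)} = 1 \frac{1}{O + d} = \frac{1}{O + d}$)
$\sqrt{335 + x{\left(12,-1 \right)}} = \sqrt{335 + \frac{1}{-1 + 12}} = \sqrt{335 + \frac{1}{11}} = \sqrt{\frac{3686}{11}} = \frac{\sqrt{40546}}{11}$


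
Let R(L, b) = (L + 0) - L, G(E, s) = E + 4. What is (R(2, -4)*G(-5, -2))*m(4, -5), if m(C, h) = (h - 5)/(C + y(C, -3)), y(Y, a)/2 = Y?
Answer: 0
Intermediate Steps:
y(Y, a) = 2*Y
G(E, s) = 4 + E
m(C, h) = (-5 + h)/(3*C) (m(C, h) = (h - 5)/(C + 2*C) = (-5 + h)/((3*C)) = (-5 + h)*(1/(3*C)) = (-5 + h)/(3*C))
R(L, b) = 0 (R(L, b) = L - L = 0)
(R(2, -4)*G(-5, -2))*m(4, -5) = (0*(4 - 5))*((⅓)*(-5 - 5)/4) = (0*(-1))*((⅓)*(¼)*(-10)) = 0*(-⅚) = 0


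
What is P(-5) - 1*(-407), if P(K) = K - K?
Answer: 407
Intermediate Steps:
P(K) = 0
P(-5) - 1*(-407) = 0 - 1*(-407) = 0 + 407 = 407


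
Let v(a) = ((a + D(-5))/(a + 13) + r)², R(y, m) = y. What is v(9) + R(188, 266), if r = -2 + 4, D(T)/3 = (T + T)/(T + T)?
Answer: 23532/121 ≈ 194.48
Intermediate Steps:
D(T) = 3 (D(T) = 3*((T + T)/(T + T)) = 3*((2*T)/((2*T))) = 3*((2*T)*(1/(2*T))) = 3*1 = 3)
r = 2
v(a) = (2 + (3 + a)/(13 + a))² (v(a) = ((a + 3)/(a + 13) + 2)² = ((3 + a)/(13 + a) + 2)² = (2 + (3 + a)/(13 + a))²)
v(9) + R(188, 266) = (29 + 3*9)²/(13 + 9)² + 188 = (29 + 27)²/22² + 188 = (1/484)*56² + 188 = (1/484)*3136 + 188 = 784/121 + 188 = 23532/121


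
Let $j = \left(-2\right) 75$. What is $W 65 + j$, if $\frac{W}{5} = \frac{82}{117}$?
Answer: $\frac{700}{9} \approx 77.778$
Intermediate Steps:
$W = \frac{410}{117}$ ($W = 5 \cdot \frac{82}{117} = \frac{410}{117} \approx 3.5043$)
$j = -150$
$W 65 + j = \frac{410}{117} \cdot 65 - 150 = \frac{2050}{9} - 150 = \frac{700}{9}$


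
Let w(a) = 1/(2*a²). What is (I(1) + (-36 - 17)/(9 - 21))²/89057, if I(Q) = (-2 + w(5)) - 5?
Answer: 591361/8015130000 ≈ 7.3781e-5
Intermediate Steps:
w(a) = 1/(2*a²)
I(Q) = -349/50 (I(Q) = (-2 + (½)/5²) - 5 = (-2 + (½)*(1/25)) - 5 = (-2 + 1/50) - 5 = -99/50 - 5 = -349/50)
(I(1) + (-36 - 17)/(9 - 21))²/89057 = (-349/50 + (-36 - 17)/(9 - 21))²/89057 = (-349/50 - 53/(-12))²*(1/89057) = (-349/50 - 53*(-1/12))²*(1/89057) = (-349/50 + 53/12)²*(1/89057) = (-769/300)²*(1/89057) = (591361/90000)*(1/89057) = 591361/8015130000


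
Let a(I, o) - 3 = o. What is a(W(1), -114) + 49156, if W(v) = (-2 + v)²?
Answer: 49045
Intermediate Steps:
a(I, o) = 3 + o
a(W(1), -114) + 49156 = (3 - 114) + 49156 = -111 + 49156 = 49045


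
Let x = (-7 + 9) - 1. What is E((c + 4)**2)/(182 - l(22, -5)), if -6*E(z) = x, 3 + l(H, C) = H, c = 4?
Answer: -1/978 ≈ -0.0010225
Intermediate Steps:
l(H, C) = -3 + H
x = 1 (x = 2 - 1 = 1)
E(z) = -1/6 (E(z) = -1/6*1 = -1/6)
E((c + 4)**2)/(182 - l(22, -5)) = -1/(6*(182 - (-3 + 22))) = -1/(6*(182 - 1*19)) = -1/(6*(182 - 19)) = -1/6/163 = -1/6*1/163 = -1/978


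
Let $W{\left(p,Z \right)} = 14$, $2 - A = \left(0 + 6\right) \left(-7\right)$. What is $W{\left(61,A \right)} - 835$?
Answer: $-821$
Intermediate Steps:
$A = 44$ ($A = 2 - \left(0 + 6\right) \left(-7\right) = 2 - 6 \left(-7\right) = 2 - -42 = 2 + 42 = 44$)
$W{\left(61,A \right)} - 835 = 14 - 835 = -821$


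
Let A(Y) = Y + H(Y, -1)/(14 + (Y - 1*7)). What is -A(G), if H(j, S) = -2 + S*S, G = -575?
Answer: 326599/568 ≈ 575.00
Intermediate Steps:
H(j, S) = -2 + S²
A(Y) = Y - 1/(7 + Y) (A(Y) = Y + (-2 + (-1)²)/(14 + (Y - 1*7)) = Y + (-2 + 1)/(14 + (Y - 7)) = Y - 1/(14 + (-7 + Y)) = Y - 1/(7 + Y))
-A(G) = -(-1 + (-575)² + 7*(-575))/(7 - 575) = -(-1 + 330625 - 4025)/(-568) = -(-1)*326599/568 = -1*(-326599/568) = 326599/568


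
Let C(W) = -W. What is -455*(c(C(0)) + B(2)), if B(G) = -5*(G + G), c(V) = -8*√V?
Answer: 9100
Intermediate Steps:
B(G) = -10*G
-455*(c(C(0)) + B(2)) = -455*(-8*√(-1*0) - 10*2) = -455*(-8*√0 - 20) = -455*(-8*0 - 20) = -455*(0 - 20) = -455*(-20) = 9100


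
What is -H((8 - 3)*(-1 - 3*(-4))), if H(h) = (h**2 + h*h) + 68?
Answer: -6118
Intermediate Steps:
H(h) = 68 + 2*h**2 (H(h) = (h**2 + h**2) + 68 = 2*h**2 + 68 = 68 + 2*h**2)
-H((8 - 3)*(-1 - 3*(-4))) = -(68 + 2*((8 - 3)*(-1 - 3*(-4)))**2) = -(68 + 2*(5*(-1 + 12))**2) = -(68 + 2*(5*11)**2) = -(68 + 2*55**2) = -(68 + 2*3025) = -(68 + 6050) = -1*6118 = -6118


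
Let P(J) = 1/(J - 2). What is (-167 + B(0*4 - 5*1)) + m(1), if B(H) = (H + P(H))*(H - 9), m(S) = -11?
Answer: -106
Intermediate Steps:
P(J) = 1/(-2 + J)
B(H) = (-9 + H)*(H + 1/(-2 + H)) (B(H) = (H + 1/(-2 + H))*(H - 9) = (H + 1/(-2 + H))*(-9 + H) = (-9 + H)*(H + 1/(-2 + H)))
(-167 + B(0*4 - 5*1)) + m(1) = (-167 + (-9 + (0*4 - 5*1) + (0*4 - 5*1)*(-9 + (0*4 - 5*1))*(-2 + (0*4 - 5*1)))/(-2 + (0*4 - 5*1))) - 11 = (-167 + (-9 + (0 - 5) + (0 - 5)*(-9 + (0 - 5))*(-2 + (0 - 5)))/(-2 + (0 - 5))) - 11 = (-167 + (-9 - 5 - 5*(-9 - 5)*(-2 - 5))/(-2 - 5)) - 11 = (-167 + (-9 - 5 - 5*(-14)*(-7))/(-7)) - 11 = (-167 - (-9 - 5 - 490)/7) - 11 = (-167 - ⅐*(-504)) - 11 = (-167 + 72) - 11 = -95 - 11 = -106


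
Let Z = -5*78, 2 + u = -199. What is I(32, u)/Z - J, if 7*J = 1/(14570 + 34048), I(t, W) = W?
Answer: 5700428/11060595 ≈ 0.51538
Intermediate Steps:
u = -201 (u = -2 - 199 = -201)
Z = -390
J = 1/340326 (J = 1/(7*(14570 + 34048)) = (1/7)/48618 = (1/7)*(1/48618) = 1/340326 ≈ 2.9384e-6)
I(32, u)/Z - J = -201/(-390) - 1*1/340326 = -201*(-1/390) - 1/340326 = 67/130 - 1/340326 = 5700428/11060595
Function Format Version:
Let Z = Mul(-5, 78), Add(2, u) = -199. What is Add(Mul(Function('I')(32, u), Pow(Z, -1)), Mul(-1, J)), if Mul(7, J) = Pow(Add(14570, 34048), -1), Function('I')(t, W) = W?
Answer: Rational(5700428, 11060595) ≈ 0.51538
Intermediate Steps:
u = -201 (u = Add(-2, -199) = -201)
Z = -390
J = Rational(1, 340326) (J = Mul(Rational(1, 7), Pow(Add(14570, 34048), -1)) = Mul(Rational(1, 7), Pow(48618, -1)) = Mul(Rational(1, 7), Rational(1, 48618)) = Rational(1, 340326) ≈ 2.9384e-6)
Add(Mul(Function('I')(32, u), Pow(Z, -1)), Mul(-1, J)) = Add(Mul(-201, Pow(-390, -1)), Mul(-1, Rational(1, 340326))) = Add(Mul(-201, Rational(-1, 390)), Rational(-1, 340326)) = Add(Rational(67, 130), Rational(-1, 340326)) = Rational(5700428, 11060595)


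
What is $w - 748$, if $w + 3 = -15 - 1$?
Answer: $-767$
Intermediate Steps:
$w = -19$ ($w = -3 - 16 = -19$)
$w - 748 = -19 - 748 = -767$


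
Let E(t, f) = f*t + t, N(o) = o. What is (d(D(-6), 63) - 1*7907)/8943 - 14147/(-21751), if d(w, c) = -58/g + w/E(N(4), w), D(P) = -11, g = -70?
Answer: -1156769911/4951397640 ≈ -0.23362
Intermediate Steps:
E(t, f) = t + f*t
d(w, c) = 29/35 + w/(4 + 4*w) (d(w, c) = -58/(-70) + w/((4*(1 + w))) = -58*(-1/70) + w/(4 + 4*w) = 29/35 + w/(4 + 4*w))
(d(D(-6), 63) - 1*7907)/8943 - 14147/(-21751) = ((116 + 151*(-11))/(140*(1 - 11)) - 1*7907)/8943 - 14147/(-21751) = ((1/140)*(116 - 1661)/(-10) - 7907)*(1/8943) - 14147*(-1/21751) = ((1/140)*(-⅒)*(-1545) - 7907)*(1/8943) + 14147/21751 = (309/280 - 7907)*(1/8943) + 14147/21751 = -2213651/280*1/8943 + 14147/21751 = -201241/227640 + 14147/21751 = -1156769911/4951397640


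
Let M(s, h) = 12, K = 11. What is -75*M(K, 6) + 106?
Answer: -794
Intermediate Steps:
-75*M(K, 6) + 106 = -75*12 + 106 = -900 + 106 = -794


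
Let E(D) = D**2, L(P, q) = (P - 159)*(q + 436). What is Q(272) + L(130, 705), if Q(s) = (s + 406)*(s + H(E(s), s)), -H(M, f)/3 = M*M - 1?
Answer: -11133367855343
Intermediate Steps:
L(P, q) = (-159 + P)*(436 + q)
H(M, f) = 3 - 3*M**2 (H(M, f) = -3*(M*M - 1) = -3*(M**2 - 1) = -3*(-1 + M**2) = 3 - 3*M**2)
Q(s) = (406 + s)*(3 + s - 3*s**4) (Q(s) = (s + 406)*(s + (3 - 3*s**4)) = (406 + s)*(s + (3 - 3*s**4)) = (406 + s)*(3 + s - 3*s**4))
Q(272) + L(130, 705) = (1218 + 272**2 - 1218*272**4 - 3*272**5 + 409*272) + (-69324 - 159*705 + 436*130 + 130*705) = (1218 + 73984 - 1218*5473632256 - 3*1488827973632 + 111248) + (-69324 - 112095 + 56680 + 91650) = (1218 + 73984 - 6666884087808 - 4466483920896 + 111248) - 33089 = -11133367822254 - 33089 = -11133367855343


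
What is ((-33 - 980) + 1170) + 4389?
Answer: 4546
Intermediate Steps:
((-33 - 980) + 1170) + 4389 = (-1013 + 1170) + 4389 = 157 + 4389 = 4546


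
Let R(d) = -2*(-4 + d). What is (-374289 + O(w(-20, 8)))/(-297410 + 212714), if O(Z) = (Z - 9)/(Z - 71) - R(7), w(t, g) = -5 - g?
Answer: 15719875/3557232 ≈ 4.4191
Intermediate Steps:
R(d) = 8 - 2*d
O(Z) = 6 + (-9 + Z)/(-71 + Z) (O(Z) = (Z - 9)/(Z - 71) - (8 - 2*7) = (-9 + Z)/(-71 + Z) - (8 - 14) = (-9 + Z)/(-71 + Z) - 1*(-6) = (-9 + Z)/(-71 + Z) + 6 = 6 + (-9 + Z)/(-71 + Z))
(-374289 + O(w(-20, 8)))/(-297410 + 212714) = (-374289 + (-435 + 7*(-5 - 1*8))/(-71 + (-5 - 1*8)))/(-297410 + 212714) = (-374289 + (-435 + 7*(-5 - 8))/(-71 + (-5 - 8)))/(-84696) = (-374289 + (-435 + 7*(-13))/(-71 - 13))*(-1/84696) = (-374289 + (-435 - 91)/(-84))*(-1/84696) = (-374289 - 1/84*(-526))*(-1/84696) = (-374289 + 263/42)*(-1/84696) = -15719875/42*(-1/84696) = 15719875/3557232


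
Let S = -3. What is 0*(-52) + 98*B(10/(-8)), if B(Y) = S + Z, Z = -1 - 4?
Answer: -784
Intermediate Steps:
Z = -5
B(Y) = -8 (B(Y) = -3 - 5 = -8)
0*(-52) + 98*B(10/(-8)) = 0*(-52) + 98*(-8) = 0 - 784 = -784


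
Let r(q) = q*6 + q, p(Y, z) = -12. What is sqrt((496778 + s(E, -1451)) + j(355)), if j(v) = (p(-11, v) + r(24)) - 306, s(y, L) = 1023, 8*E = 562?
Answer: sqrt(497651) ≈ 705.44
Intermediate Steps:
E = 281/4 (E = (1/8)*562 = 281/4 ≈ 70.250)
r(q) = 7*q (r(q) = 6*q + q = 7*q)
j(v) = -150 (j(v) = (-12 + 7*24) - 306 = (-12 + 168) - 306 = 156 - 306 = -150)
sqrt((496778 + s(E, -1451)) + j(355)) = sqrt((496778 + 1023) - 150) = sqrt(497801 - 150) = sqrt(497651)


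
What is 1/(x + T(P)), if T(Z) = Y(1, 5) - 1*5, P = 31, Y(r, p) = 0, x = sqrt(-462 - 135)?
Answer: -5/622 - I*sqrt(597)/622 ≈ -0.0080386 - 0.039282*I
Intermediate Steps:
x = I*sqrt(597) (x = sqrt(-597) = I*sqrt(597) ≈ 24.434*I)
T(Z) = -5 (T(Z) = 0 - 1*5 = 0 - 5 = -5)
1/(x + T(P)) = 1/(I*sqrt(597) - 5) = 1/(-5 + I*sqrt(597))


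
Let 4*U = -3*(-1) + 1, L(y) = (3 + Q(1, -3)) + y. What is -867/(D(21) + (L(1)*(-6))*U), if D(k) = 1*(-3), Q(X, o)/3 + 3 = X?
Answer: -289/3 ≈ -96.333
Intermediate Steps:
Q(X, o) = -9 + 3*X
D(k) = -3
L(y) = -3 + y (L(y) = (3 + (-9 + 3*1)) + y = (3 + (-9 + 3)) + y = (3 - 6) + y = -3 + y)
U = 1 (U = (-3*(-1) + 1)/4 = (3 + 1)/4 = (¼)*4 = 1)
-867/(D(21) + (L(1)*(-6))*U) = -867/(-3 + ((-3 + 1)*(-6))*1) = -867/(-3 - 2*(-6)*1) = -867/(-3 + 12*1) = -867/(-3 + 12) = -867/9 = -867*⅑ = -289/3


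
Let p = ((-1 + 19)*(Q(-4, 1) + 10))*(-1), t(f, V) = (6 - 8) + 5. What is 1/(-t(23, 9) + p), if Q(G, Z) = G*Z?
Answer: -1/111 ≈ -0.0090090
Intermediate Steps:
t(f, V) = 3 (t(f, V) = -2 + 5 = 3)
p = -108 (p = ((-1 + 19)*(-4*1 + 10))*(-1) = (18*(-4 + 10))*(-1) = (18*6)*(-1) = 108*(-1) = -108)
1/(-t(23, 9) + p) = 1/(-1*3 - 108) = 1/(-3 - 108) = 1/(-111) = -1/111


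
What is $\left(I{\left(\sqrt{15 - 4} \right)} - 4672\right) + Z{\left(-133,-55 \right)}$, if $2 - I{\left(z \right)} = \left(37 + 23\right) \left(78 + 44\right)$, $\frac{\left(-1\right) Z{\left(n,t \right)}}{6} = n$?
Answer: $-11192$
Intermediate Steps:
$Z{\left(n,t \right)} = - 6 n$
$I{\left(z \right)} = -7318$ ($I{\left(z \right)} = 2 - \left(37 + 23\right) \left(78 + 44\right) = 2 - 60 \cdot 122 = 2 - 7320 = -7318$)
$\left(I{\left(\sqrt{15 - 4} \right)} - 4672\right) + Z{\left(-133,-55 \right)} = \left(-7318 - 4672\right) - -798 = -11990 + 798 = -11192$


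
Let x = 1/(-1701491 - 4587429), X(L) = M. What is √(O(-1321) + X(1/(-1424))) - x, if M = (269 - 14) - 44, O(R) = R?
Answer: 1/6288920 + I*√1110 ≈ 1.5901e-7 + 33.317*I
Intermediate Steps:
M = 211 (M = 255 - 44 = 211)
X(L) = 211
x = -1/6288920 (x = 1/(-6288920) = -1/6288920 ≈ -1.5901e-7)
√(O(-1321) + X(1/(-1424))) - x = √(-1321 + 211) - 1*(-1/6288920) = √(-1110) + 1/6288920 = I*√1110 + 1/6288920 = 1/6288920 + I*√1110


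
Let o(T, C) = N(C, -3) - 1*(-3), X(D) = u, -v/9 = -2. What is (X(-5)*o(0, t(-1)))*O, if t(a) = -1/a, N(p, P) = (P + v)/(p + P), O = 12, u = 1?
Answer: -54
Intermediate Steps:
v = 18 (v = -9*(-2) = 18)
N(p, P) = (18 + P)/(P + p) (N(p, P) = (P + 18)/(p + P) = (18 + P)/(P + p))
X(D) = 1
o(T, C) = 3 + 15/(-3 + C) (o(T, C) = (18 - 3)/(-3 + C) - 1*(-3) = 15/(-3 + C) + 3 = 3 + 15/(-3 + C))
(X(-5)*o(0, t(-1)))*O = (1*(3*(2 - 1/(-1))/(-3 - 1/(-1))))*12 = (1*(3*(2 - 1*(-1))/(-3 - 1*(-1))))*12 = (1*(3*(2 + 1)/(-3 + 1)))*12 = (1*(3*3/(-2)))*12 = (1*(3*(-½)*3))*12 = (1*(-9/2))*12 = -9/2*12 = -54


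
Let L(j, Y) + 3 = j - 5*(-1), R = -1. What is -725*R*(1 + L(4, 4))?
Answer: 5075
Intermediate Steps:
L(j, Y) = 2 + j (L(j, Y) = -3 + (j - 5*(-1)) = -3 + (j + 5) = -3 + (5 + j) = 2 + j)
-725*R*(1 + L(4, 4)) = -(-725)*(1 + (2 + 4)) = -(-725)*(1 + 6) = -(-725)*7 = -725*(-7) = 5075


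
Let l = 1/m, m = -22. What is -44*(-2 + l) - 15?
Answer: 75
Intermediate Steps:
l = -1/22 (l = 1/(-22) = -1/22 ≈ -0.045455)
-44*(-2 + l) - 15 = -44*(-2 - 1/22) - 15 = -44*(-45/22) - 15 = 90 - 15 = 75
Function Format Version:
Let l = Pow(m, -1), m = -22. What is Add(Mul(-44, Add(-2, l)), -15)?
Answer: 75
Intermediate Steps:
l = Rational(-1, 22) (l = Pow(-22, -1) = Rational(-1, 22) ≈ -0.045455)
Add(Mul(-44, Add(-2, l)), -15) = Add(Mul(-44, Add(-2, Rational(-1, 22))), -15) = Add(Mul(-44, Rational(-45, 22)), -15) = Add(90, -15) = 75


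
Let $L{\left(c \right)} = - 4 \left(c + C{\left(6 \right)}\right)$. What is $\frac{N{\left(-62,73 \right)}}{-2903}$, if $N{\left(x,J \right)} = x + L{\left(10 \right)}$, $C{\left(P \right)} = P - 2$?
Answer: $\frac{118}{2903} \approx 0.040648$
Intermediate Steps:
$C{\left(P \right)} = -2 + P$
$L{\left(c \right)} = -16 - 4 c$ ($L{\left(c \right)} = - 4 \left(c + \left(-2 + 6\right)\right) = - 4 \left(c + 4\right) = - 4 \left(4 + c\right) = -16 - 4 c$)
$N{\left(x,J \right)} = -56 + x$ ($N{\left(x,J \right)} = x - 56 = -56 + x$)
$\frac{N{\left(-62,73 \right)}}{-2903} = \frac{-56 - 62}{-2903} = \left(-118\right) \left(- \frac{1}{2903}\right) = \frac{118}{2903}$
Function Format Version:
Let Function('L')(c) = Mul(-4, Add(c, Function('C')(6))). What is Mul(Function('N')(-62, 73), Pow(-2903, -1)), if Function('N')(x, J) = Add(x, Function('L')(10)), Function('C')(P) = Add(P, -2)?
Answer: Rational(118, 2903) ≈ 0.040648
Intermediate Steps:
Function('C')(P) = Add(-2, P)
Function('L')(c) = Add(-16, Mul(-4, c)) (Function('L')(c) = Mul(-4, Add(c, Add(-2, 6))) = Mul(-4, Add(c, 4)) = Mul(-4, Add(4, c)) = Add(-16, Mul(-4, c)))
Function('N')(x, J) = Add(-56, x) (Function('N')(x, J) = Add(x, Add(-16, Mul(-4, 10))) = Add(x, Add(-16, -40)) = Add(x, -56) = Add(-56, x))
Mul(Function('N')(-62, 73), Pow(-2903, -1)) = Mul(Add(-56, -62), Pow(-2903, -1)) = Mul(-118, Rational(-1, 2903)) = Rational(118, 2903)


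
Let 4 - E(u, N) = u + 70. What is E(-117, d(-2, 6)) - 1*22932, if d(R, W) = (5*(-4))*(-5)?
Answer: -22881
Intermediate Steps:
d(R, W) = 100 (d(R, W) = -20*(-5) = 100)
E(u, N) = -66 - u (E(u, N) = 4 - (u + 70) = 4 - (70 + u) = 4 + (-70 - u) = -66 - u)
E(-117, d(-2, 6)) - 1*22932 = (-66 - 1*(-117)) - 1*22932 = (-66 + 117) - 22932 = 51 - 22932 = -22881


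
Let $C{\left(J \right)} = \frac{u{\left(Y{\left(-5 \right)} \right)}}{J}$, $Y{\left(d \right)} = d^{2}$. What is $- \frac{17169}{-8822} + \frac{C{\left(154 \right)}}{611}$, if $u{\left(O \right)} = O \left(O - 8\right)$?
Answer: $\frac{36801119}{18865847} \approx 1.9507$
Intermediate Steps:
$u{\left(O \right)} = O \left(-8 + O\right)$
$C{\left(J \right)} = \frac{425}{J}$ ($C{\left(J \right)} = \frac{\left(-5\right)^{2} \left(-8 + \left(-5\right)^{2}\right)}{J} = \frac{25 \left(-8 + 25\right)}{J} = \frac{25 \cdot 17}{J} = \frac{425}{J}$)
$- \frac{17169}{-8822} + \frac{C{\left(154 \right)}}{611} = - \frac{17169}{-8822} + \frac{425 \cdot \frac{1}{154}}{611} = \left(-17169\right) \left(- \frac{1}{8822}\right) + 425 \cdot \frac{1}{154} \cdot \frac{1}{611} = \frac{17169}{8822} + \frac{425}{154} \cdot \frac{1}{611} = \frac{17169}{8822} + \frac{425}{94094} = \frac{36801119}{18865847}$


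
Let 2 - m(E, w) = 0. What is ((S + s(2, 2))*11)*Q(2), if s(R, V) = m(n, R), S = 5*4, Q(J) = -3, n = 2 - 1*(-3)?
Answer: -726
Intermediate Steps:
n = 5 (n = 2 + 3 = 5)
S = 20
m(E, w) = 2 (m(E, w) = 2 - 1*0 = 2 + 0 = 2)
s(R, V) = 2
((S + s(2, 2))*11)*Q(2) = ((20 + 2)*11)*(-3) = (22*11)*(-3) = 242*(-3) = -726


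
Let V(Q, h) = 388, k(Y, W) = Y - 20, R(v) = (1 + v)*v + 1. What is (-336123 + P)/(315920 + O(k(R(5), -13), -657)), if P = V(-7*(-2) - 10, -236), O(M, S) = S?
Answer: -335735/315263 ≈ -1.0649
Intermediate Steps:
R(v) = 1 + v*(1 + v) (R(v) = v*(1 + v) + 1 = 1 + v*(1 + v))
k(Y, W) = -20 + Y
P = 388
(-336123 + P)/(315920 + O(k(R(5), -13), -657)) = (-336123 + 388)/(315920 - 657) = -335735/315263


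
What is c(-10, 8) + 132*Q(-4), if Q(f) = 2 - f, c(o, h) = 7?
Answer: 799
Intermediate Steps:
c(-10, 8) + 132*Q(-4) = 7 + 132*(2 - 1*(-4)) = 7 + 132*(2 + 4) = 7 + 132*6 = 7 + 792 = 799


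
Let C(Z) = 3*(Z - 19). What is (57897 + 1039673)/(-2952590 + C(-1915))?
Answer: -548785/1479196 ≈ -0.37100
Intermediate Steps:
C(Z) = -57 + 3*Z (C(Z) = 3*(-19 + Z) = -57 + 3*Z)
(57897 + 1039673)/(-2952590 + C(-1915)) = (57897 + 1039673)/(-2952590 + (-57 + 3*(-1915))) = 1097570/(-2952590 + (-57 - 5745)) = 1097570/(-2952590 - 5802) = 1097570/(-2958392) = 1097570*(-1/2958392) = -548785/1479196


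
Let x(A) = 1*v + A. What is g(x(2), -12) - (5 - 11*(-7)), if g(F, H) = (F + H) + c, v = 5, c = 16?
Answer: -71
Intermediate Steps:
x(A) = 5 + A (x(A) = 1*5 + A = 5 + A)
g(F, H) = 16 + F + H (g(F, H) = (F + H) + 16 = 16 + F + H)
g(x(2), -12) - (5 - 11*(-7)) = (16 + (5 + 2) - 12) - (5 - 11*(-7)) = (16 + 7 - 12) - (5 + 77) = 11 - 1*82 = 11 - 82 = -71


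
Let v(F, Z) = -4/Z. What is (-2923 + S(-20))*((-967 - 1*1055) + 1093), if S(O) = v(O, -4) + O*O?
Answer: 2342938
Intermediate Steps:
S(O) = 1 + O² (S(O) = -4/(-4) + O*O = -4*(-¼) + O² = 1 + O²)
(-2923 + S(-20))*((-967 - 1*1055) + 1093) = (-2923 + (1 + (-20)²))*((-967 - 1*1055) + 1093) = (-2923 + (1 + 400))*((-967 - 1055) + 1093) = (-2923 + 401)*(-2022 + 1093) = -2522*(-929) = 2342938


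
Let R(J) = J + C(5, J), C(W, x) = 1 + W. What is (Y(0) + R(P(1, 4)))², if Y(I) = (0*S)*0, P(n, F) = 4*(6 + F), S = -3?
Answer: 2116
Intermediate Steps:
P(n, F) = 24 + 4*F
Y(I) = 0 (Y(I) = (0*(-3))*0 = 0*0 = 0)
R(J) = 6 + J (R(J) = J + (1 + 5) = J + 6 = 6 + J)
(Y(0) + R(P(1, 4)))² = (0 + (6 + (24 + 4*4)))² = (0 + (6 + (24 + 16)))² = (0 + (6 + 40))² = (0 + 46)² = 46² = 2116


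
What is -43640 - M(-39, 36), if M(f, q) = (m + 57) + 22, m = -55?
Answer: -43664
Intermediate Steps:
M(f, q) = 24 (M(f, q) = (-55 + 57) + 22 = 2 + 22 = 24)
-43640 - M(-39, 36) = -43640 - 1*24 = -43640 - 24 = -43664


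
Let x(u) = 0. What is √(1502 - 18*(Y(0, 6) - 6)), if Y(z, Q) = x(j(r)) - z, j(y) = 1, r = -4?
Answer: √1610 ≈ 40.125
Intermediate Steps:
Y(z, Q) = -z (Y(z, Q) = 0 - z = -z)
√(1502 - 18*(Y(0, 6) - 6)) = √(1502 - 18*(-1*0 - 6)) = √(1502 - 18*(0 - 6)) = √(1502 - 18*(-6)) = √(1502 + 108) = √1610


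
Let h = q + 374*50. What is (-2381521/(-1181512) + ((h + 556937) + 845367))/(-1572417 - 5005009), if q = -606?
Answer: -1678219663297/7771307748112 ≈ -0.21595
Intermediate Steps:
h = 18094 (h = -606 + 374*50 = -606 + 18700 = 18094)
(-2381521/(-1181512) + ((h + 556937) + 845367))/(-1572417 - 5005009) = (-2381521/(-1181512) + ((18094 + 556937) + 845367))/(-1572417 - 5005009) = (-2381521*(-1/1181512) + (575031 + 845367))/(-6577426) = (2381521/1181512 + 1420398)*(-1/6577426) = (1678219663297/1181512)*(-1/6577426) = -1678219663297/7771307748112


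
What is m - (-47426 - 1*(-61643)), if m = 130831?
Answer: 116614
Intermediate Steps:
m - (-47426 - 1*(-61643)) = 130831 - (-47426 - 1*(-61643)) = 130831 - (-47426 + 61643) = 130831 - 1*14217 = 130831 - 14217 = 116614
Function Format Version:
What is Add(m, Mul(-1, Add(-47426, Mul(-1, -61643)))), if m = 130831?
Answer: 116614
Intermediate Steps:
Add(m, Mul(-1, Add(-47426, Mul(-1, -61643)))) = Add(130831, Mul(-1, Add(-47426, Mul(-1, -61643)))) = Add(130831, Mul(-1, Add(-47426, 61643))) = Add(130831, Mul(-1, 14217)) = Add(130831, -14217) = 116614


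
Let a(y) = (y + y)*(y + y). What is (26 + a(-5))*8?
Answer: 1008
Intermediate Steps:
a(y) = 4*y² (a(y) = (2*y)*(2*y) = 4*y²)
(26 + a(-5))*8 = (26 + 4*(-5)²)*8 = (26 + 4*25)*8 = (26 + 100)*8 = 126*8 = 1008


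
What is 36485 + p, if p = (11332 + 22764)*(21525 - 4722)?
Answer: 572951573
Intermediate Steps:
p = 572915088 (p = 34096*16803 = 572915088)
36485 + p = 36485 + 572915088 = 572951573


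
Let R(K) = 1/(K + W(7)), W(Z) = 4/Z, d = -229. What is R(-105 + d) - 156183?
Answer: -364531129/2334 ≈ -1.5618e+5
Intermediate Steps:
R(K) = 1/(4/7 + K) (R(K) = 1/(K + 4/7) = 1/(4/7 + K))
R(-105 + d) - 156183 = 7/(4 + 7*(-105 - 229)) - 156183 = 7/(4 + 7*(-334)) - 156183 = 7/(4 - 2338) - 156183 = 7/(-2334) - 156183 = 7*(-1/2334) - 156183 = -7/2334 - 156183 = -364531129/2334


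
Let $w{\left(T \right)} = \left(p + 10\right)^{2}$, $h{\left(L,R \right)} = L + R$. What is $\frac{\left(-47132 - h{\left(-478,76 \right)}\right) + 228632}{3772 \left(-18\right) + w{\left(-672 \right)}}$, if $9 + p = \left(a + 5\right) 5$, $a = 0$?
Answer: $- \frac{90951}{33610} \approx -2.7061$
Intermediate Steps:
$p = 16$ ($p = -9 + \left(0 + 5\right) 5 = -9 + 5 \cdot 5 = -9 + 25 = 16$)
$w{\left(T \right)} = 676$ ($w{\left(T \right)} = \left(16 + 10\right)^{2} = 26^{2} = 676$)
$\frac{\left(-47132 - h{\left(-478,76 \right)}\right) + 228632}{3772 \left(-18\right) + w{\left(-672 \right)}} = \frac{\left(-47132 - \left(-478 + 76\right)\right) + 228632}{3772 \left(-18\right) + 676} = \frac{\left(-47132 - -402\right) + 228632}{-67896 + 676} = \frac{\left(-47132 + 402\right) + 228632}{-67220} = \left(-46730 + 228632\right) \left(- \frac{1}{67220}\right) = 181902 \left(- \frac{1}{67220}\right) = - \frac{90951}{33610}$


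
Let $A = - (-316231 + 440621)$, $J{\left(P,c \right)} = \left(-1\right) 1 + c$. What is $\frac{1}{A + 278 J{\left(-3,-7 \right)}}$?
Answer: $- \frac{1}{126614} \approx -7.898 \cdot 10^{-6}$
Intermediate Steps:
$J{\left(P,c \right)} = -1 + c$
$A = -124390$ ($A = \left(-1\right) 124390 = -124390$)
$\frac{1}{A + 278 J{\left(-3,-7 \right)}} = \frac{1}{-124390 + 278 \left(-1 - 7\right)} = \frac{1}{-124390 + 278 \left(-8\right)} = \frac{1}{-124390 - 2224} = \frac{1}{-126614} = - \frac{1}{126614}$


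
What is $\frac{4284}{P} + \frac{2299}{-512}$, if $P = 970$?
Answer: $- \frac{18311}{248320} \approx -0.07374$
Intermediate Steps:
$\frac{4284}{P} + \frac{2299}{-512} = \frac{4284}{970} + \frac{2299}{-512} = 4284 \cdot \frac{1}{970} + 2299 \left(- \frac{1}{512}\right) = \frac{2142}{485} - \frac{2299}{512} = - \frac{18311}{248320}$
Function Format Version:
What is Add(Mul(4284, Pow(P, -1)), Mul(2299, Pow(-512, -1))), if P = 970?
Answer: Rational(-18311, 248320) ≈ -0.073740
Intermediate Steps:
Add(Mul(4284, Pow(P, -1)), Mul(2299, Pow(-512, -1))) = Add(Mul(4284, Pow(970, -1)), Mul(2299, Pow(-512, -1))) = Add(Mul(4284, Rational(1, 970)), Mul(2299, Rational(-1, 512))) = Add(Rational(2142, 485), Rational(-2299, 512)) = Rational(-18311, 248320)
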